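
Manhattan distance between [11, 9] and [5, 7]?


d = sum of absolute differences: |11-5|=6 + |9-7|=2 = 8.

8


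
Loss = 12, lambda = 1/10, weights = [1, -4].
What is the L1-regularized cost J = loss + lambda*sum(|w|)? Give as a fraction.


L1 norm = sum(|w|) = 5. J = 12 + 1/10 * 5 = 25/2.

25/2


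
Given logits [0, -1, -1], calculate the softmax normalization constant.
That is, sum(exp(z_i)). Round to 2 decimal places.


Denom = e^0=1.0000 + e^-1=0.3679 + e^-1=0.3679. Sum = 1.7358, which rounds to 1.74.

1.74


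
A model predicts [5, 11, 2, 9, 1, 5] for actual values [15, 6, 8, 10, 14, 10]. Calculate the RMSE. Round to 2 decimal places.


MSE = 59.3333. RMSE = sqrt(59.3333) = 7.70.

7.70


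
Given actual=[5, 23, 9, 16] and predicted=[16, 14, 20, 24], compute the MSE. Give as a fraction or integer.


MSE = (1/4) * ((5-16)^2=121 + (23-14)^2=81 + (9-20)^2=121 + (16-24)^2=64). Sum = 387. MSE = 387/4.

387/4


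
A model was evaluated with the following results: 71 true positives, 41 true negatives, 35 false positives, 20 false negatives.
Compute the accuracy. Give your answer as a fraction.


Accuracy = (TP + TN) / (TP + TN + FP + FN) = (71 + 41) / 167 = 112/167.

112/167


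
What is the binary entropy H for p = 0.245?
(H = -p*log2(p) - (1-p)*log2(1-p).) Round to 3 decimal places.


H = -0.245*log2(0.245) - 0.755*log2(0.755) = 0.803.

0.803


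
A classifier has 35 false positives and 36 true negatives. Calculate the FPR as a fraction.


FPR = FP / (FP + TN) = 35 / 71 = 35/71.

35/71


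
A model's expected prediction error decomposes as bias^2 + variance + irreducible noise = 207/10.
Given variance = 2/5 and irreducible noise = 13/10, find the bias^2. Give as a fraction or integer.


Total error = bias^2 + variance + irreducible noise. So bias^2 = 207/10 - 2/5 - 13/10 = 19.

19


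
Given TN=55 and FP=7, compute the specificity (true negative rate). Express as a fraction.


Specificity = TN / (TN + FP) = 55 / 62 = 55/62.

55/62


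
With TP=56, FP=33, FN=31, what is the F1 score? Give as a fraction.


Precision = 56/89 = 56/89. Recall = 56/87 = 56/87. F1 = 2*P*R/(P+R) = 7/11.

7/11


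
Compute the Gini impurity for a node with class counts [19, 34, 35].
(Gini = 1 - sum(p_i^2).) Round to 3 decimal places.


Total = 88. Proportions: 19/88, 34/88, 35/88. sum(p_i^2) = 0.3541. Gini = 1 - 0.3541 = 0.6459, which rounds to 0.646.

0.646


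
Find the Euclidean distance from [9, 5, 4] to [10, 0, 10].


d = sqrt(sum of squared differences). (9-10)^2=1, (5-0)^2=25, (4-10)^2=36. Sum = 62.

sqrt(62)


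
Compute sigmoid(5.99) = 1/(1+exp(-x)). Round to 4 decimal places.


sigma(5.99) = 1/(1+e^(-5.99)) = 1/(1+0.002504) = 1/1.002504 = 0.9975.

0.9975


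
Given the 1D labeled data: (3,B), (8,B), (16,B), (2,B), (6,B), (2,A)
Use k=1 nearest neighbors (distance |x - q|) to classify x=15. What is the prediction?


Distances: |3-15|=12, |8-15|=7, |16-15|=1, |2-15|=13, |6-15|=9, |2-15|=13. 1 nearest: (16,B). Counts: {'B': 1}. Majority class: B.

B


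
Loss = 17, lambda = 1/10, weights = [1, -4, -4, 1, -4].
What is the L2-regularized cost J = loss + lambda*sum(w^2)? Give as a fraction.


L2 sq norm = sum(w^2) = 50. J = 17 + 1/10 * 50 = 22.

22


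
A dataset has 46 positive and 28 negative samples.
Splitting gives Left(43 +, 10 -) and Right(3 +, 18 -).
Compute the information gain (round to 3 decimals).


H(parent) = 0.9569. H(left) = 0.6987, H(right) = 0.5917. Weighted = (53/74)*0.6987 + (21/74)*0.5917 = 0.6683. IG = 0.9569 - 0.6683 = 0.2886, which rounds to 0.289.

0.289


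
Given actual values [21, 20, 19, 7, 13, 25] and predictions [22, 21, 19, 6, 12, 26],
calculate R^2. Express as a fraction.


Mean(y) = 35/2. SS_res = 5. SS_tot = 415/2. R^2 = 1 - 5/(415/2) = 81/83.

81/83


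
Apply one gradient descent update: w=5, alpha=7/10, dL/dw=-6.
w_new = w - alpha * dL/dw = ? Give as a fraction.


w_new = 5 - 7/10 * -6 = 5 - -21/5 = 46/5.

46/5


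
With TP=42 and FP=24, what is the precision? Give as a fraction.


Precision = TP / (TP + FP) = 42 / 66 = 7/11.

7/11


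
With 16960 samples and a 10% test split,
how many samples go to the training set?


Test set = 16960 * 10% = 1696. Training set = 16960 - 1696 = 15264.

15264


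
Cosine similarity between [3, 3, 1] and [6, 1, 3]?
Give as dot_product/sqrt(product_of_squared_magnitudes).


dot = 24. |a|^2 = 19, |b|^2 = 46. cos = 24/sqrt(874).

24/sqrt(874)


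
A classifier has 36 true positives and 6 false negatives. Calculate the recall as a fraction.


Recall = TP / (TP + FN) = 36 / 42 = 6/7.

6/7


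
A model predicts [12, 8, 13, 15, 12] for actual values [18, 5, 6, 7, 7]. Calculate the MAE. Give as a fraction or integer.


MAE = (1/5) * (|18-12|=6 + |5-8|=3 + |6-13|=7 + |7-15|=8 + |7-12|=5). Sum = 29. MAE = 29/5.

29/5


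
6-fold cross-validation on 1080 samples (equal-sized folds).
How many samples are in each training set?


Each validation fold has 1080/6 = 180 samples. Training set = 1080 - 180 = 900.

900


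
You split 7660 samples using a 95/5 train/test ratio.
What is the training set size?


Test set = 7660 * 5% = 383. Training set = 7660 - 383 = 7277.

7277


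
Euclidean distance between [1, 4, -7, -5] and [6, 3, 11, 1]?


d = sqrt(sum of squared differences). (1-6)^2=25, (4-3)^2=1, (-7-11)^2=324, (-5-1)^2=36. Sum = 386.

sqrt(386)


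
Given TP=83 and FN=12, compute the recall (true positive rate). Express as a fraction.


Recall = TP / (TP + FN) = 83 / 95 = 83/95.

83/95


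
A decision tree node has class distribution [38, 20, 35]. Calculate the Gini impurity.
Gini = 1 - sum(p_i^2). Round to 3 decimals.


Total = 93. Proportions: 38/93, 20/93, 35/93. sum(p_i^2) = 0.3548. Gini = 1 - 0.3548 = 0.6452, which rounds to 0.645.

0.645


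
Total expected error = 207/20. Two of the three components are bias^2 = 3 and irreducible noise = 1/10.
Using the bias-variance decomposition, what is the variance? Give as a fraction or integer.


Total error = bias^2 + variance + irreducible noise. So variance = 207/20 - 3 - 1/10 = 29/4.

29/4


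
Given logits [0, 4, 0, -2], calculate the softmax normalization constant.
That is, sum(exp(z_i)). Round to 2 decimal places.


Denom = e^0=1.0000 + e^4=54.5982 + e^0=1.0000 + e^-2=0.1353. Sum = 56.7335, which rounds to 56.73.

56.73


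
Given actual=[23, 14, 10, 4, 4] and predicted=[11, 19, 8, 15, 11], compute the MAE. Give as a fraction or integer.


MAE = (1/5) * (|23-11|=12 + |14-19|=5 + |10-8|=2 + |4-15|=11 + |4-11|=7). Sum = 37. MAE = 37/5.

37/5


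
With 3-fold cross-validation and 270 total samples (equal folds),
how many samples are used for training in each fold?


Each validation fold has 270/3 = 90 samples. Training set = 270 - 90 = 180.

180


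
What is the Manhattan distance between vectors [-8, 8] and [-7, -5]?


d = sum of absolute differences: |-8--7|=1 + |8--5|=13 = 14.

14


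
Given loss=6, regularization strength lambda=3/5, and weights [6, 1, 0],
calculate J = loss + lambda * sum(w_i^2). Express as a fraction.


L2 sq norm = sum(w^2) = 37. J = 6 + 3/5 * 37 = 141/5.

141/5


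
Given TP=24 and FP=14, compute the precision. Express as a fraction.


Precision = TP / (TP + FP) = 24 / 38 = 12/19.

12/19


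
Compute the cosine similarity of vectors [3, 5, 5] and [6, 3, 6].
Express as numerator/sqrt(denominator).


dot = 63. |a|^2 = 59, |b|^2 = 81. cos = 63/sqrt(4779).

63/sqrt(4779)


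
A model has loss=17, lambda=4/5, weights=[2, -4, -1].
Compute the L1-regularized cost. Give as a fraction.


L1 norm = sum(|w|) = 7. J = 17 + 4/5 * 7 = 113/5.

113/5


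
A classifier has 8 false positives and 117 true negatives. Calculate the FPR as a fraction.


FPR = FP / (FP + TN) = 8 / 125 = 8/125.

8/125


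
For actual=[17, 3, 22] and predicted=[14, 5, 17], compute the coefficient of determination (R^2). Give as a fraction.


Mean(y) = 14. SS_res = 38. SS_tot = 194. R^2 = 1 - 38/(194) = 78/97.

78/97


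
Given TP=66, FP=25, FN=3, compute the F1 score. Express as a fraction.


Precision = 66/91 = 66/91. Recall = 66/69 = 22/23. F1 = 2*P*R/(P+R) = 33/40.

33/40


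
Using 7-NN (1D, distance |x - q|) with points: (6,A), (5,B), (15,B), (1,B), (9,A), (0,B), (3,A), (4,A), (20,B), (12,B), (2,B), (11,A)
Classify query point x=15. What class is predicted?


Distances: |6-15|=9, |5-15|=10, |15-15|=0, |1-15|=14, |9-15|=6, |0-15|=15, |3-15|=12, |4-15|=11, |20-15|=5, |12-15|=3, |2-15|=13, |11-15|=4. 7 nearest: (15,B), (12,B), (11,A), (20,B), (9,A), (6,A), (5,B). Counts: {'B': 4, 'A': 3}. Majority class: B.

B


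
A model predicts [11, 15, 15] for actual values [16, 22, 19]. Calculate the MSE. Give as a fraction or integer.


MSE = (1/3) * ((16-11)^2=25 + (22-15)^2=49 + (19-15)^2=16). Sum = 90. MSE = 30.

30


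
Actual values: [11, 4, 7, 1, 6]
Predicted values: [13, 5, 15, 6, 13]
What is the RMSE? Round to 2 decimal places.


MSE = 28.6000. RMSE = sqrt(28.6000) = 5.35.

5.35


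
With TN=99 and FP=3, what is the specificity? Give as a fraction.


Specificity = TN / (TN + FP) = 99 / 102 = 33/34.

33/34


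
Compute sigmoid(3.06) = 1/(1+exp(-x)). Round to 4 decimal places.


sigma(3.06) = 1/(1+e^(-3.06)) = 1/(1+0.046888) = 1/1.046888 = 0.9552.

0.9552


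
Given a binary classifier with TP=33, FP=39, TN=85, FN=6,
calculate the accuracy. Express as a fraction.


Accuracy = (TP + TN) / (TP + TN + FP + FN) = (33 + 85) / 163 = 118/163.

118/163


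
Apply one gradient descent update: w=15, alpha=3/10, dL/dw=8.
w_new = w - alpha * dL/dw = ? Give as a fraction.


w_new = 15 - 3/10 * 8 = 15 - 12/5 = 63/5.

63/5


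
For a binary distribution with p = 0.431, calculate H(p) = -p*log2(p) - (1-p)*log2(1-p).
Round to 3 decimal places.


H = -0.431*log2(0.431) - 0.569*log2(0.569) = 0.986.

0.986


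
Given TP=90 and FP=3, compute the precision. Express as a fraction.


Precision = TP / (TP + FP) = 90 / 93 = 30/31.

30/31


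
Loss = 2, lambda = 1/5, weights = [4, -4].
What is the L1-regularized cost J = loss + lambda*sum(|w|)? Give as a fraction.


L1 norm = sum(|w|) = 8. J = 2 + 1/5 * 8 = 18/5.

18/5


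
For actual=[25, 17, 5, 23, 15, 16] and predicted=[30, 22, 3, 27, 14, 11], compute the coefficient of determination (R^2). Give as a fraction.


Mean(y) = 101/6. SS_res = 96. SS_tot = 1493/6. R^2 = 1 - 96/(1493/6) = 917/1493.

917/1493


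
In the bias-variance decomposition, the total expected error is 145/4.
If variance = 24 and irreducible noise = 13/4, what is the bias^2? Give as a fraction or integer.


Total error = bias^2 + variance + irreducible noise. So bias^2 = 145/4 - 24 - 13/4 = 9.

9


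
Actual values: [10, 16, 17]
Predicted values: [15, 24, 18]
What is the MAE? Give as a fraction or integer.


MAE = (1/3) * (|10-15|=5 + |16-24|=8 + |17-18|=1). Sum = 14. MAE = 14/3.

14/3


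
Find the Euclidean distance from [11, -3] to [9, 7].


d = sqrt(sum of squared differences). (11-9)^2=4, (-3-7)^2=100. Sum = 104.

sqrt(104)


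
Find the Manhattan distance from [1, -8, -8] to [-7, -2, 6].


d = sum of absolute differences: |1--7|=8 + |-8--2|=6 + |-8-6|=14 = 28.

28


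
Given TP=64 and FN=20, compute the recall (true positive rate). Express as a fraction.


Recall = TP / (TP + FN) = 64 / 84 = 16/21.

16/21


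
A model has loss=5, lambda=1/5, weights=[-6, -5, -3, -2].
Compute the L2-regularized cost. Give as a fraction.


L2 sq norm = sum(w^2) = 74. J = 5 + 1/5 * 74 = 99/5.

99/5


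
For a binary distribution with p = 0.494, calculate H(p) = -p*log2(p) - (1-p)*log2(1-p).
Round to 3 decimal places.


H = -0.494*log2(0.494) - 0.506*log2(0.506) = 1.000.

1.000


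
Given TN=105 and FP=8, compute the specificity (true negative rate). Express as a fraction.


Specificity = TN / (TN + FP) = 105 / 113 = 105/113.

105/113


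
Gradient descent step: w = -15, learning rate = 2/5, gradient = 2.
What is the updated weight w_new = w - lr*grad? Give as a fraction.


w_new = -15 - 2/5 * 2 = -15 - 4/5 = -79/5.

-79/5


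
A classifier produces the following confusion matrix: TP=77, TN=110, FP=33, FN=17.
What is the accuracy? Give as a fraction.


Accuracy = (TP + TN) / (TP + TN + FP + FN) = (77 + 110) / 237 = 187/237.

187/237


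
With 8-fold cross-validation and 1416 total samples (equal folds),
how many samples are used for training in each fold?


Each validation fold has 1416/8 = 177 samples. Training set = 1416 - 177 = 1239.

1239


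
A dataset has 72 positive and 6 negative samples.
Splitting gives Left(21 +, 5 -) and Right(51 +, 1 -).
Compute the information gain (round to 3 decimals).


H(parent) = 0.3912. H(left) = 0.7063, H(right) = 0.1371. Weighted = (26/78)*0.7063 + (52/78)*0.1371 = 0.3268. IG = 0.3912 - 0.3268 = 0.0644, which rounds to 0.064.

0.064


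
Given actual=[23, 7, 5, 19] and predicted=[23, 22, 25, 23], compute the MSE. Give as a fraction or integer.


MSE = (1/4) * ((23-23)^2=0 + (7-22)^2=225 + (5-25)^2=400 + (19-23)^2=16). Sum = 641. MSE = 641/4.

641/4


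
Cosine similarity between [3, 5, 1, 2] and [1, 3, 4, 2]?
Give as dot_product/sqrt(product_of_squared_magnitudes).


dot = 26. |a|^2 = 39, |b|^2 = 30. cos = 26/sqrt(1170).

26/sqrt(1170)


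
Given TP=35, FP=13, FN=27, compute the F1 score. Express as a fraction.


Precision = 35/48 = 35/48. Recall = 35/62 = 35/62. F1 = 2*P*R/(P+R) = 7/11.

7/11


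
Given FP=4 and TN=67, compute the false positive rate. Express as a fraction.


FPR = FP / (FP + TN) = 4 / 71 = 4/71.

4/71


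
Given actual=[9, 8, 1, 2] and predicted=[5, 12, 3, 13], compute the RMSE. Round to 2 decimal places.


MSE = 39.2500. RMSE = sqrt(39.2500) = 6.26.

6.26


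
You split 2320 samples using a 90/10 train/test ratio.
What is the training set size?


Test set = 2320 * 10% = 232. Training set = 2320 - 232 = 2088.

2088


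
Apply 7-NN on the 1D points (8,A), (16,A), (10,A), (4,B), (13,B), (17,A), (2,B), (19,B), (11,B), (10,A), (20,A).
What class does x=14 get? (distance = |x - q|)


Distances: |8-14|=6, |16-14|=2, |10-14|=4, |4-14|=10, |13-14|=1, |17-14|=3, |2-14|=12, |19-14|=5, |11-14|=3, |10-14|=4, |20-14|=6. 7 nearest: (13,B), (16,A), (17,A), (11,B), (10,A), (10,A), (19,B). Counts: {'B': 3, 'A': 4}. Majority class: A.

A


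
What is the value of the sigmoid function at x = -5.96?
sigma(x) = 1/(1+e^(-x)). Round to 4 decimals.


sigma(-5.96) = 1/(1+e^(5.96)) = 1/(1+387.610124) = 1/388.610124 = 0.0026.

0.0026


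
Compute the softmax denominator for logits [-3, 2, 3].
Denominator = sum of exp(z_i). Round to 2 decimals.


Denom = e^-3=0.0498 + e^2=7.3891 + e^3=20.0855. Sum = 27.5244, which rounds to 27.52.

27.52


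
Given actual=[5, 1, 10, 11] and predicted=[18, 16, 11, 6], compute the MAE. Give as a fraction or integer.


MAE = (1/4) * (|5-18|=13 + |1-16|=15 + |10-11|=1 + |11-6|=5). Sum = 34. MAE = 17/2.

17/2


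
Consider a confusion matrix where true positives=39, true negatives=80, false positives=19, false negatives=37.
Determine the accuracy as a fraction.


Accuracy = (TP + TN) / (TP + TN + FP + FN) = (39 + 80) / 175 = 17/25.

17/25


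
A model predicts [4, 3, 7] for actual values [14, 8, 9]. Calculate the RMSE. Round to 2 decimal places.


MSE = 43.0000. RMSE = sqrt(43.0000) = 6.56.

6.56


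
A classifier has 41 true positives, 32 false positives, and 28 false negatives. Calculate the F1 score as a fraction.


Precision = 41/73 = 41/73. Recall = 41/69 = 41/69. F1 = 2*P*R/(P+R) = 41/71.

41/71


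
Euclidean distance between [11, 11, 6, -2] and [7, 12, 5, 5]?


d = sqrt(sum of squared differences). (11-7)^2=16, (11-12)^2=1, (6-5)^2=1, (-2-5)^2=49. Sum = 67.

sqrt(67)


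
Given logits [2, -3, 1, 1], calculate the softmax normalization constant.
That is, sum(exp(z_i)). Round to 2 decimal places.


Denom = e^2=7.3891 + e^-3=0.0498 + e^1=2.7183 + e^1=2.7183. Sum = 12.8755, which rounds to 12.88.

12.88


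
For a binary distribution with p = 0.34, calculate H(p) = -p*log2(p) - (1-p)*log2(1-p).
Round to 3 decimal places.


H = -0.34*log2(0.34) - 0.66*log2(0.66) = 0.925.

0.925


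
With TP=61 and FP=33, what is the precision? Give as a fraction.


Precision = TP / (TP + FP) = 61 / 94 = 61/94.

61/94


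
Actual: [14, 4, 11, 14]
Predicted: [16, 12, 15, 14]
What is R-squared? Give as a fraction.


Mean(y) = 43/4. SS_res = 84. SS_tot = 267/4. R^2 = 1 - 84/(267/4) = -23/89.

-23/89


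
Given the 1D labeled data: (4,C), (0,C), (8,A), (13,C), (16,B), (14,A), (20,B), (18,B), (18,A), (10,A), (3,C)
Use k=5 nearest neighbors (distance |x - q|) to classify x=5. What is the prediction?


Distances: |4-5|=1, |0-5|=5, |8-5|=3, |13-5|=8, |16-5|=11, |14-5|=9, |20-5|=15, |18-5|=13, |18-5|=13, |10-5|=5, |3-5|=2. 5 nearest: (4,C), (3,C), (8,A), (10,A), (0,C). Counts: {'C': 3, 'A': 2}. Majority class: C.

C


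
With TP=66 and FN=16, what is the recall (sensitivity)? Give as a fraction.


Recall = TP / (TP + FN) = 66 / 82 = 33/41.

33/41


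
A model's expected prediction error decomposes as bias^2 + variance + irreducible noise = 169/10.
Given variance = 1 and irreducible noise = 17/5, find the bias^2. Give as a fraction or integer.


Total error = bias^2 + variance + irreducible noise. So bias^2 = 169/10 - 1 - 17/5 = 25/2.

25/2


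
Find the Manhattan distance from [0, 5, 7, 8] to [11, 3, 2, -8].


d = sum of absolute differences: |0-11|=11 + |5-3|=2 + |7-2|=5 + |8--8|=16 = 34.

34


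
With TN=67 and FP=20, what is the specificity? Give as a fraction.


Specificity = TN / (TN + FP) = 67 / 87 = 67/87.

67/87


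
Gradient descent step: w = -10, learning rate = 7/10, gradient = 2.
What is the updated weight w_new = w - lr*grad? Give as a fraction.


w_new = -10 - 7/10 * 2 = -10 - 7/5 = -57/5.

-57/5


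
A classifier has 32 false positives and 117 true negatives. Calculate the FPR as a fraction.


FPR = FP / (FP + TN) = 32 / 149 = 32/149.

32/149


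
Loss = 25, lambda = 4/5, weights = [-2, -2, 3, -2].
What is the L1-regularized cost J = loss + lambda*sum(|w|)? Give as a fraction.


L1 norm = sum(|w|) = 9. J = 25 + 4/5 * 9 = 161/5.

161/5


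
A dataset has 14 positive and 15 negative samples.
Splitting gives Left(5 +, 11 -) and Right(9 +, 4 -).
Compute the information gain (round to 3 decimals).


H(parent) = 0.9991. H(left) = 0.8960, H(right) = 0.8905. Weighted = (16/29)*0.8960 + (13/29)*0.8905 = 0.8935. IG = 0.9991 - 0.8935 = 0.1056, which rounds to 0.106.

0.106


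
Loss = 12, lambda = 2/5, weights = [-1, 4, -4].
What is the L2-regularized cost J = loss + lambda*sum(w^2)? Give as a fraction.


L2 sq norm = sum(w^2) = 33. J = 12 + 2/5 * 33 = 126/5.

126/5


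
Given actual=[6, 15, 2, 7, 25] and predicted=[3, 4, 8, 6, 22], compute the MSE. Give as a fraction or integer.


MSE = (1/5) * ((6-3)^2=9 + (15-4)^2=121 + (2-8)^2=36 + (7-6)^2=1 + (25-22)^2=9). Sum = 176. MSE = 176/5.

176/5


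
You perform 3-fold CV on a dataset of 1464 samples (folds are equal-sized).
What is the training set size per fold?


Each validation fold has 1464/3 = 488 samples. Training set = 1464 - 488 = 976.

976


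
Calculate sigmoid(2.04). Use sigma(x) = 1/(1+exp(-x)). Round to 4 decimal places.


sigma(2.04) = 1/(1+e^(-2.04)) = 1/(1+0.130029) = 1/1.130029 = 0.8849.

0.8849


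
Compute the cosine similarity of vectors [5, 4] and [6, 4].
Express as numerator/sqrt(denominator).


dot = 46. |a|^2 = 41, |b|^2 = 52. cos = 46/sqrt(2132).

46/sqrt(2132)


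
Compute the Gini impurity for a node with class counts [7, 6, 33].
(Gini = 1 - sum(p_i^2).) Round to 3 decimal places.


Total = 46. Proportions: 7/46, 6/46, 33/46. sum(p_i^2) = 0.5548. Gini = 1 - 0.5548 = 0.4452, which rounds to 0.445.

0.445


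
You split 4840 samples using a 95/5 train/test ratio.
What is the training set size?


Test set = 4840 * 5% = 242. Training set = 4840 - 242 = 4598.

4598


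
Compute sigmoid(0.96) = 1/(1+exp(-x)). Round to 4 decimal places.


sigma(0.96) = 1/(1+e^(-0.96)) = 1/(1+0.382893) = 1/1.382893 = 0.7231.

0.7231


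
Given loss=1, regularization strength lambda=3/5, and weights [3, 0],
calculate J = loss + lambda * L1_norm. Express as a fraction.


L1 norm = sum(|w|) = 3. J = 1 + 3/5 * 3 = 14/5.

14/5


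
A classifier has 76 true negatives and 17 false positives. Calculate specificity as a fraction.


Specificity = TN / (TN + FP) = 76 / 93 = 76/93.

76/93


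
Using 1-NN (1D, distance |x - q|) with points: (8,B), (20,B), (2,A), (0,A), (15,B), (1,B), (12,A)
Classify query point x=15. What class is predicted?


Distances: |8-15|=7, |20-15|=5, |2-15|=13, |0-15|=15, |15-15|=0, |1-15|=14, |12-15|=3. 1 nearest: (15,B). Counts: {'B': 1}. Majority class: B.

B


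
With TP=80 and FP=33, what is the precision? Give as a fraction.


Precision = TP / (TP + FP) = 80 / 113 = 80/113.

80/113


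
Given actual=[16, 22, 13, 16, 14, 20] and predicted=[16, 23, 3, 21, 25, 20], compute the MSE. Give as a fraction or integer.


MSE = (1/6) * ((16-16)^2=0 + (22-23)^2=1 + (13-3)^2=100 + (16-21)^2=25 + (14-25)^2=121 + (20-20)^2=0). Sum = 247. MSE = 247/6.

247/6


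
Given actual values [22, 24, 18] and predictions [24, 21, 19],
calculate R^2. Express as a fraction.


Mean(y) = 64/3. SS_res = 14. SS_tot = 56/3. R^2 = 1 - 14/(56/3) = 1/4.

1/4


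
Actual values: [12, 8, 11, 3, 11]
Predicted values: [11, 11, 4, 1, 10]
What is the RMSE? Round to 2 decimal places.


MSE = 12.8000. RMSE = sqrt(12.8000) = 3.58.

3.58


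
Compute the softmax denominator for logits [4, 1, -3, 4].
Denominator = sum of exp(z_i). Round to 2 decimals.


Denom = e^4=54.5982 + e^1=2.7183 + e^-3=0.0498 + e^4=54.5982. Sum = 111.9645, which rounds to 111.96.

111.96


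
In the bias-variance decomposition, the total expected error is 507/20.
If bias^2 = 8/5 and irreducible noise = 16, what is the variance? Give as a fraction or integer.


Total error = bias^2 + variance + irreducible noise. So variance = 507/20 - 8/5 - 16 = 31/4.

31/4


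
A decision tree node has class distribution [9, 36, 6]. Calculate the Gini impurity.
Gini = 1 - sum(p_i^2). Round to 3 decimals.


Total = 51. Proportions: 9/51, 36/51, 6/51. sum(p_i^2) = 0.5433. Gini = 1 - 0.5433 = 0.4567, which rounds to 0.457.

0.457


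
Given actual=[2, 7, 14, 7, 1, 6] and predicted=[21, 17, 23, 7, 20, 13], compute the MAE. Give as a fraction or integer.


MAE = (1/6) * (|2-21|=19 + |7-17|=10 + |14-23|=9 + |7-7|=0 + |1-20|=19 + |6-13|=7). Sum = 64. MAE = 32/3.

32/3


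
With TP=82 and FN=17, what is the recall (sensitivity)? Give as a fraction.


Recall = TP / (TP + FN) = 82 / 99 = 82/99.

82/99


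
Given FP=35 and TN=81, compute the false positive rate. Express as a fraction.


FPR = FP / (FP + TN) = 35 / 116 = 35/116.

35/116


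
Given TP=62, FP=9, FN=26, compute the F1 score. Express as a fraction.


Precision = 62/71 = 62/71. Recall = 62/88 = 31/44. F1 = 2*P*R/(P+R) = 124/159.

124/159


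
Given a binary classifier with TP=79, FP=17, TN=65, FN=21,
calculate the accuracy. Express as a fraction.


Accuracy = (TP + TN) / (TP + TN + FP + FN) = (79 + 65) / 182 = 72/91.

72/91


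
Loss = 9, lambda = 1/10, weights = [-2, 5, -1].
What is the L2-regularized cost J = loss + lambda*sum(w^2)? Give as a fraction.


L2 sq norm = sum(w^2) = 30. J = 9 + 1/10 * 30 = 12.

12


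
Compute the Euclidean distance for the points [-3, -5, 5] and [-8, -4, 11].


d = sqrt(sum of squared differences). (-3--8)^2=25, (-5--4)^2=1, (5-11)^2=36. Sum = 62.

sqrt(62)


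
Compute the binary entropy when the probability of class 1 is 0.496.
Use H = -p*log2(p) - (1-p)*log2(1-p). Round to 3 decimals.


H = -0.496*log2(0.496) - 0.504*log2(0.504) = 1.000.

1.000


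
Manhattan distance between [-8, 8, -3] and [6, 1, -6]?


d = sum of absolute differences: |-8-6|=14 + |8-1|=7 + |-3--6|=3 = 24.

24


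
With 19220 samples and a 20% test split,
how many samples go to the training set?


Test set = 19220 * 20% = 3844. Training set = 19220 - 3844 = 15376.

15376


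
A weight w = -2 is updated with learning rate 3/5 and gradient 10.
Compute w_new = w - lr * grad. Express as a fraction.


w_new = -2 - 3/5 * 10 = -2 - 6 = -8.

-8


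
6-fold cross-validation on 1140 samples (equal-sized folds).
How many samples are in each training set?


Each validation fold has 1140/6 = 190 samples. Training set = 1140 - 190 = 950.

950


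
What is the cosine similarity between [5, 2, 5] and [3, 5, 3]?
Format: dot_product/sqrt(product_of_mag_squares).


dot = 40. |a|^2 = 54, |b|^2 = 43. cos = 40/sqrt(2322).

40/sqrt(2322)


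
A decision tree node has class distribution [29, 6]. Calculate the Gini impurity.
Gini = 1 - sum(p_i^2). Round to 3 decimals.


Total = 35. Proportions: 29/35, 6/35. sum(p_i^2) = 0.7159. Gini = 1 - 0.7159 = 0.2841, which rounds to 0.284.

0.284


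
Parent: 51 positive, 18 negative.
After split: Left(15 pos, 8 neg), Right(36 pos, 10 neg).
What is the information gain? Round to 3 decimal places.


H(parent) = 0.8281. H(left) = 0.9321, H(right) = 0.7554. Weighted = (23/69)*0.9321 + (46/69)*0.7554 = 0.8143. IG = 0.8281 - 0.8143 = 0.0138, which rounds to 0.014.

0.014


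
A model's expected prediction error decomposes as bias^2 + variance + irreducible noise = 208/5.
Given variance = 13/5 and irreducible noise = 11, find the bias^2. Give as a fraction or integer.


Total error = bias^2 + variance + irreducible noise. So bias^2 = 208/5 - 13/5 - 11 = 28.

28


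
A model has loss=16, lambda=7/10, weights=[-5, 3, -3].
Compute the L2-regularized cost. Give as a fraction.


L2 sq norm = sum(w^2) = 43. J = 16 + 7/10 * 43 = 461/10.

461/10


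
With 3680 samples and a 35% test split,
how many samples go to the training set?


Test set = 3680 * 35% = 1288. Training set = 3680 - 1288 = 2392.

2392


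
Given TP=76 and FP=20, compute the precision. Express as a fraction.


Precision = TP / (TP + FP) = 76 / 96 = 19/24.

19/24


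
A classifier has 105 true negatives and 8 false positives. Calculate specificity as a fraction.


Specificity = TN / (TN + FP) = 105 / 113 = 105/113.

105/113


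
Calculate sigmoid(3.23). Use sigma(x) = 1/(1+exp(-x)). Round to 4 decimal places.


sigma(3.23) = 1/(1+e^(-3.23)) = 1/(1+0.039557) = 1/1.039557 = 0.9619.

0.9619


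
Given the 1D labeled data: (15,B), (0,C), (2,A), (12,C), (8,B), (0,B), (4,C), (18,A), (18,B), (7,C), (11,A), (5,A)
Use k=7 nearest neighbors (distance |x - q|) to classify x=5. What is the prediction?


Distances: |15-5|=10, |0-5|=5, |2-5|=3, |12-5|=7, |8-5|=3, |0-5|=5, |4-5|=1, |18-5|=13, |18-5|=13, |7-5|=2, |11-5|=6, |5-5|=0. 7 nearest: (5,A), (4,C), (7,C), (2,A), (8,B), (0,B), (0,C). Counts: {'A': 2, 'C': 3, 'B': 2}. Majority class: C.

C


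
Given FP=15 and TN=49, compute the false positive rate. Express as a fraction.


FPR = FP / (FP + TN) = 15 / 64 = 15/64.

15/64


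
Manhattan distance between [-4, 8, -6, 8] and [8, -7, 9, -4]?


d = sum of absolute differences: |-4-8|=12 + |8--7|=15 + |-6-9|=15 + |8--4|=12 = 54.

54


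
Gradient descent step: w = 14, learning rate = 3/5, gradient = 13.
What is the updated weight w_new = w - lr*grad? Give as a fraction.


w_new = 14 - 3/5 * 13 = 14 - 39/5 = 31/5.

31/5


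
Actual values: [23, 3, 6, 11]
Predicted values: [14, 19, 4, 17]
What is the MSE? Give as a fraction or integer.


MSE = (1/4) * ((23-14)^2=81 + (3-19)^2=256 + (6-4)^2=4 + (11-17)^2=36). Sum = 377. MSE = 377/4.

377/4


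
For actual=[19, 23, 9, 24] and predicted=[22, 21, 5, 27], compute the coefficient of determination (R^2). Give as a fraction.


Mean(y) = 75/4. SS_res = 38. SS_tot = 563/4. R^2 = 1 - 38/(563/4) = 411/563.

411/563


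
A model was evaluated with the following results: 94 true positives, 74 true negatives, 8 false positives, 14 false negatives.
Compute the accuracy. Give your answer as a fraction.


Accuracy = (TP + TN) / (TP + TN + FP + FN) = (94 + 74) / 190 = 84/95.

84/95


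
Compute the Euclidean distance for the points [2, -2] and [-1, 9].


d = sqrt(sum of squared differences). (2--1)^2=9, (-2-9)^2=121. Sum = 130.

sqrt(130)


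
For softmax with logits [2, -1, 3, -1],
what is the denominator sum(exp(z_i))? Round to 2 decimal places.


Denom = e^2=7.3891 + e^-1=0.3679 + e^3=20.0855 + e^-1=0.3679. Sum = 28.2104, which rounds to 28.21.

28.21


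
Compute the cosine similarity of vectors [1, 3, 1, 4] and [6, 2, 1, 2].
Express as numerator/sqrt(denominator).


dot = 21. |a|^2 = 27, |b|^2 = 45. cos = 21/sqrt(1215).

21/sqrt(1215)


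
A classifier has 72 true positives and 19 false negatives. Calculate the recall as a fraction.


Recall = TP / (TP + FN) = 72 / 91 = 72/91.

72/91


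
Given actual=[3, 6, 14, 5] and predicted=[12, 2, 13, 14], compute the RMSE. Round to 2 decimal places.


MSE = 44.7500. RMSE = sqrt(44.7500) = 6.69.

6.69


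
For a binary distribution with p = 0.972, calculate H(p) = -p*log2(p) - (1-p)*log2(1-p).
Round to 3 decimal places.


H = -0.972*log2(0.972) - 0.028*log2(0.028) = 0.184.

0.184


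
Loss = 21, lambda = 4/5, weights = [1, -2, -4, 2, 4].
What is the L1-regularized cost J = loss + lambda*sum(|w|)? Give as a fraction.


L1 norm = sum(|w|) = 13. J = 21 + 4/5 * 13 = 157/5.

157/5


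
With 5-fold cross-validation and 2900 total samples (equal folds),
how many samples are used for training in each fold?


Each validation fold has 2900/5 = 580 samples. Training set = 2900 - 580 = 2320.

2320


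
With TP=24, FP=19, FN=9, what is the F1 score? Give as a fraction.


Precision = 24/43 = 24/43. Recall = 24/33 = 8/11. F1 = 2*P*R/(P+R) = 12/19.

12/19


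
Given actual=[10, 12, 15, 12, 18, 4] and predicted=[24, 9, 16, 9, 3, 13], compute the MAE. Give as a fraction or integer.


MAE = (1/6) * (|10-24|=14 + |12-9|=3 + |15-16|=1 + |12-9|=3 + |18-3|=15 + |4-13|=9). Sum = 45. MAE = 15/2.

15/2


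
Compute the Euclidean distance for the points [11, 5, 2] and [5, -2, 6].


d = sqrt(sum of squared differences). (11-5)^2=36, (5--2)^2=49, (2-6)^2=16. Sum = 101.

sqrt(101)


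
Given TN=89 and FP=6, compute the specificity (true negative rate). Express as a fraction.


Specificity = TN / (TN + FP) = 89 / 95 = 89/95.

89/95


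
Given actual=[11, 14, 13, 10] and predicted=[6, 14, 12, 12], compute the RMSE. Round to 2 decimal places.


MSE = 7.5000. RMSE = sqrt(7.5000) = 2.74.

2.74


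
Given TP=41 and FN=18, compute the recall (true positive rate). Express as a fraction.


Recall = TP / (TP + FN) = 41 / 59 = 41/59.

41/59


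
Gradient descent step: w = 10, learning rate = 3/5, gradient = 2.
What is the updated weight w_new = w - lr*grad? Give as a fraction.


w_new = 10 - 3/5 * 2 = 10 - 6/5 = 44/5.

44/5


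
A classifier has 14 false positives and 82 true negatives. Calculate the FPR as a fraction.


FPR = FP / (FP + TN) = 14 / 96 = 7/48.

7/48


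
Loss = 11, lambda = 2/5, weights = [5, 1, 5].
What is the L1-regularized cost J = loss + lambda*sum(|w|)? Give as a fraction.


L1 norm = sum(|w|) = 11. J = 11 + 2/5 * 11 = 77/5.

77/5


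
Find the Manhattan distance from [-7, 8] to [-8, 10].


d = sum of absolute differences: |-7--8|=1 + |8-10|=2 = 3.

3


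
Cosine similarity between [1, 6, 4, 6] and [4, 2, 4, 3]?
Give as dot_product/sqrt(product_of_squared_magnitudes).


dot = 50. |a|^2 = 89, |b|^2 = 45. cos = 50/sqrt(4005).

50/sqrt(4005)


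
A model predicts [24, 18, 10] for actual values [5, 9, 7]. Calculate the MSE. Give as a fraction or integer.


MSE = (1/3) * ((5-24)^2=361 + (9-18)^2=81 + (7-10)^2=9). Sum = 451. MSE = 451/3.

451/3


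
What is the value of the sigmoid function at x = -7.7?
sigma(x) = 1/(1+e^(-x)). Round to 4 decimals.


sigma(-7.7) = 1/(1+e^(7.7)) = 1/(1+2208.347992) = 1/2209.347992 = 0.0005.

0.0005


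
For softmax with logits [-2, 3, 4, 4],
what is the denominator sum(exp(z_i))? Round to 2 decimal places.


Denom = e^-2=0.1353 + e^3=20.0855 + e^4=54.5982 + e^4=54.5982. Sum = 129.4172, which rounds to 129.42.

129.42


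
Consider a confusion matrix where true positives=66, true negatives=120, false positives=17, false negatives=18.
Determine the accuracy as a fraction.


Accuracy = (TP + TN) / (TP + TN + FP + FN) = (66 + 120) / 221 = 186/221.

186/221


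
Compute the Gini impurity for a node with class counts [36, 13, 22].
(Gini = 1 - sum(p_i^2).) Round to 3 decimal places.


Total = 71. Proportions: 36/71, 13/71, 22/71. sum(p_i^2) = 0.3866. Gini = 1 - 0.3866 = 0.6134, which rounds to 0.613.

0.613


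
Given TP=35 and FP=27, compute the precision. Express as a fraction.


Precision = TP / (TP + FP) = 35 / 62 = 35/62.

35/62


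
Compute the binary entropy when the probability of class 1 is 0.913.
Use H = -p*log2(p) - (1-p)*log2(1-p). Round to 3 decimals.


H = -0.913*log2(0.913) - 0.087*log2(0.087) = 0.426.

0.426


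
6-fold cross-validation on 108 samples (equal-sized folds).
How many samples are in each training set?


Each validation fold has 108/6 = 18 samples. Training set = 108 - 18 = 90.

90


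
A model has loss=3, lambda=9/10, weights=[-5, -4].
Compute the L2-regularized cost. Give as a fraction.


L2 sq norm = sum(w^2) = 41. J = 3 + 9/10 * 41 = 399/10.

399/10


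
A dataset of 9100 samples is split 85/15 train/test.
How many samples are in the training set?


Test set = 9100 * 15% = 1365. Training set = 9100 - 1365 = 7735.

7735


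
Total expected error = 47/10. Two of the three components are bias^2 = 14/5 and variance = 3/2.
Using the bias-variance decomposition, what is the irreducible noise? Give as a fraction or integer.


Total error = bias^2 + variance + irreducible noise. So irreducible noise = 47/10 - 14/5 - 3/2 = 2/5.

2/5


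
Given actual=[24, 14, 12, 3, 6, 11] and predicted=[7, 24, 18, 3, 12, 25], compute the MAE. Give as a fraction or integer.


MAE = (1/6) * (|24-7|=17 + |14-24|=10 + |12-18|=6 + |3-3|=0 + |6-12|=6 + |11-25|=14). Sum = 53. MAE = 53/6.

53/6


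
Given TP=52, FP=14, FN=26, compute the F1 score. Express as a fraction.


Precision = 52/66 = 26/33. Recall = 52/78 = 2/3. F1 = 2*P*R/(P+R) = 13/18.

13/18


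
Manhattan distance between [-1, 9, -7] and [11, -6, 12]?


d = sum of absolute differences: |-1-11|=12 + |9--6|=15 + |-7-12|=19 = 46.

46


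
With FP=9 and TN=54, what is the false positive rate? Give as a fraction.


FPR = FP / (FP + TN) = 9 / 63 = 1/7.

1/7


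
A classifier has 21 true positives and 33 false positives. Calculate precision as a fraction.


Precision = TP / (TP + FP) = 21 / 54 = 7/18.

7/18


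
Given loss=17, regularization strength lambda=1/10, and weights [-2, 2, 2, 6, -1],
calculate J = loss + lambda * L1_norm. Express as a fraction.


L1 norm = sum(|w|) = 13. J = 17 + 1/10 * 13 = 183/10.

183/10


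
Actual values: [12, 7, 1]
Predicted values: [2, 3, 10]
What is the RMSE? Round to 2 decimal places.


MSE = 65.6667. RMSE = sqrt(65.6667) = 8.10.

8.10


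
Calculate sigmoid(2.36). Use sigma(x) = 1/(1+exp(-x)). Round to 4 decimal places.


sigma(2.36) = 1/(1+e^(-2.36)) = 1/(1+0.094420) = 1/1.094420 = 0.9137.

0.9137


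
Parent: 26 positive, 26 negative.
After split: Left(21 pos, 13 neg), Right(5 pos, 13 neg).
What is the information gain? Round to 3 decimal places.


H(parent) = 1.0000. H(left) = 0.9597, H(right) = 0.8524. Weighted = (34/52)*0.9597 + (18/52)*0.8524 = 0.9226. IG = 1.0000 - 0.9226 = 0.0774, which rounds to 0.077.

0.077


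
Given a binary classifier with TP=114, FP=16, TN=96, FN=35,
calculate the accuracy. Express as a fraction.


Accuracy = (TP + TN) / (TP + TN + FP + FN) = (114 + 96) / 261 = 70/87.

70/87


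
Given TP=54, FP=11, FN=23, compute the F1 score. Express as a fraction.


Precision = 54/65 = 54/65. Recall = 54/77 = 54/77. F1 = 2*P*R/(P+R) = 54/71.

54/71


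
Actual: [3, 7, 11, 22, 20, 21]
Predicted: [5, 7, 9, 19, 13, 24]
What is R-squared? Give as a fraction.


Mean(y) = 14. SS_res = 75. SS_tot = 328. R^2 = 1 - 75/(328) = 253/328.

253/328


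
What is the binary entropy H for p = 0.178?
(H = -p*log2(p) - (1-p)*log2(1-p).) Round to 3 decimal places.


H = -0.178*log2(0.178) - 0.822*log2(0.822) = 0.676.

0.676


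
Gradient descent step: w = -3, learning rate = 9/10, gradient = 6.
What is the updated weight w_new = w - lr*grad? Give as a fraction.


w_new = -3 - 9/10 * 6 = -3 - 27/5 = -42/5.

-42/5


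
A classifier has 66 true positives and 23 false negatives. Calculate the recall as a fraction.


Recall = TP / (TP + FN) = 66 / 89 = 66/89.

66/89


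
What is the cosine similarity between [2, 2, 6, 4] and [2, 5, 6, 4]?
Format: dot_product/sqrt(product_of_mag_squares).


dot = 66. |a|^2 = 60, |b|^2 = 81. cos = 66/sqrt(4860).

66/sqrt(4860)


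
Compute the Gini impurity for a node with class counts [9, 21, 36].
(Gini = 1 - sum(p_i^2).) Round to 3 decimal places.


Total = 66. Proportions: 9/66, 21/66, 36/66. sum(p_i^2) = 0.4174. Gini = 1 - 0.4174 = 0.5826, which rounds to 0.583.

0.583


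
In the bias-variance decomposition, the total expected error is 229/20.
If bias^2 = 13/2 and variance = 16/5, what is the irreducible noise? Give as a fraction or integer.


Total error = bias^2 + variance + irreducible noise. So irreducible noise = 229/20 - 13/2 - 16/5 = 7/4.

7/4


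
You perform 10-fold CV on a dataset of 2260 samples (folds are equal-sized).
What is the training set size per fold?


Each validation fold has 2260/10 = 226 samples. Training set = 2260 - 226 = 2034.

2034


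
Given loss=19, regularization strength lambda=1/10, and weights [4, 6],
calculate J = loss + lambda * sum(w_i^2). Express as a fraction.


L2 sq norm = sum(w^2) = 52. J = 19 + 1/10 * 52 = 121/5.

121/5


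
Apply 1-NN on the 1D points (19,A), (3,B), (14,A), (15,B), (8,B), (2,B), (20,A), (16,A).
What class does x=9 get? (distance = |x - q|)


Distances: |19-9|=10, |3-9|=6, |14-9|=5, |15-9|=6, |8-9|=1, |2-9|=7, |20-9|=11, |16-9|=7. 1 nearest: (8,B). Counts: {'B': 1}. Majority class: B.

B


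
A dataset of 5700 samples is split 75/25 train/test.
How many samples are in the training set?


Test set = 5700 * 25% = 1425. Training set = 5700 - 1425 = 4275.

4275


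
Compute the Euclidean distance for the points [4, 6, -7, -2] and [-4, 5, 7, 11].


d = sqrt(sum of squared differences). (4--4)^2=64, (6-5)^2=1, (-7-7)^2=196, (-2-11)^2=169. Sum = 430.

sqrt(430)


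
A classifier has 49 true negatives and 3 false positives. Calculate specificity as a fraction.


Specificity = TN / (TN + FP) = 49 / 52 = 49/52.

49/52


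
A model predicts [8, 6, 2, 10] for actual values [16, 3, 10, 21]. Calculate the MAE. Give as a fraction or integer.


MAE = (1/4) * (|16-8|=8 + |3-6|=3 + |10-2|=8 + |21-10|=11). Sum = 30. MAE = 15/2.

15/2


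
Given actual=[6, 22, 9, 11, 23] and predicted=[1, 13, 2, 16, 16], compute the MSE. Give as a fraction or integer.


MSE = (1/5) * ((6-1)^2=25 + (22-13)^2=81 + (9-2)^2=49 + (11-16)^2=25 + (23-16)^2=49). Sum = 229. MSE = 229/5.

229/5


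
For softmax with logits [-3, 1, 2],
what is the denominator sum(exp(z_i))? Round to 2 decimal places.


Denom = e^-3=0.0498 + e^1=2.7183 + e^2=7.3891. Sum = 10.1572, which rounds to 10.16.

10.16


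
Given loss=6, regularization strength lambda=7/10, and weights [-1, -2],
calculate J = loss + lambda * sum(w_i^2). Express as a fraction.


L2 sq norm = sum(w^2) = 5. J = 6 + 7/10 * 5 = 19/2.

19/2
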